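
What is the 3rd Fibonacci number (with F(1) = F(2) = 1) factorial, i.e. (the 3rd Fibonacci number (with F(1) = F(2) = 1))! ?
Convert the 3rd Fibonacci number (with F(1) = F(2) = 1) (Fibonacci index) → 1, 1, 2 → 2 (decimal)
Compute 2! = 2
2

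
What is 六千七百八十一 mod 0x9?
Convert 六千七百八十一 (Chinese numeral) → 6×1000 + 7×100 + 8×10 + 1 = 6781 (decimal)
Convert 0x9 (hexadecimal) → 9 (decimal)
Compute 6781 mod 9 = 4
4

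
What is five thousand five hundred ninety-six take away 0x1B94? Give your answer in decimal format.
Convert five thousand five hundred ninety-six (English words) → 5×1000 + 5×100 + 96 = 5596 (decimal)
Convert 0x1B94 (hexadecimal) → 1×4096 + 11×256 + 9×16 + 4 = 7060 (decimal)
Compute 5596 - 7060 = -1464
-1464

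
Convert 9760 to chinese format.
Convert 9760 (decimal) → 9760 = 9×1000 + 7×100 + 6×10 → 九千七百六十 (Chinese numeral)
九千七百六十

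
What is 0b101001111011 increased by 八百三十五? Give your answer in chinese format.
Convert 0b101001111011 (binary) → 2048 + 512 + 64 + 32 + 16 + 8 + 2 + 1 = 2683 (decimal)
Convert 八百三十五 (Chinese numeral) → 8×100 + 3×10 + 5 = 835 (decimal)
Compute 2683 + 835 = 3518
Convert 3518 (decimal) → 3518 = 3×1000 + 5×100 + 1×10 + 8 → 三千五百一十八 (Chinese numeral)
三千五百一十八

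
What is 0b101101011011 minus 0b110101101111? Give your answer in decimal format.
Convert 0b101101011011 (binary) → 2048 + 512 + 256 + 64 + 16 + 8 + 2 + 1 = 2907 (decimal)
Convert 0b110101101111 (binary) → 2048 + 1024 + 256 + 64 + 32 + 8 + 4 + 2 + 1 = 3439 (decimal)
Compute 2907 - 3439 = -532
-532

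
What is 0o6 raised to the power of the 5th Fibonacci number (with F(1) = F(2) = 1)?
Convert 0o6 (octal) → 6 (decimal)
Convert the 5th Fibonacci number (with F(1) = F(2) = 1) (Fibonacci index) → 1, 1, 2, 3, 5 → 5 (decimal)
Compute 6 ^ 5 = 7776
7776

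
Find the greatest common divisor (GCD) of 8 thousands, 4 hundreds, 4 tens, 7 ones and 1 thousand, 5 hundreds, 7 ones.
Convert 8 thousands, 4 hundreds, 4 tens, 7 ones (place-value notation) → 8×1000 + 4×100 + 4×10 + 7 = 8447 (decimal)
Convert 1 thousand, 5 hundreds, 7 ones (place-value notation) → 1×1000 + 5×100 + 7 = 1507 (decimal)
Compute gcd(8447, 1507) = 1
1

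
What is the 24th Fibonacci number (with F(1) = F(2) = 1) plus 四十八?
The 24th Fibonacci number (with F(1) = F(2) = 1) = 46368
Convert 四十八 (Chinese numeral) → 4×10 + 8 = 48 (decimal)
Compute 46368 + 48 = 46416
46416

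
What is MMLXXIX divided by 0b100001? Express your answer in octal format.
Convert MMLXXIX (Roman numeral) → 1000 + 1000 + 50 + 10 + 10 + 9 = 2079 (decimal)
Convert 0b100001 (binary) → 32 + 1 = 33 (decimal)
Compute 2079 ÷ 33 = 63
Convert 63 (decimal) → 63 = 7×8 + 7 → 0o77 (octal)
0o77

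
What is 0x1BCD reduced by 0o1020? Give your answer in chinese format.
Convert 0x1BCD (hexadecimal) → 1×4096 + 11×256 + 12×16 + 13 = 7117 (decimal)
Convert 0o1020 (octal) → 1×512 + 2×8 = 528 (decimal)
Compute 7117 - 528 = 6589
Convert 6589 (decimal) → 6589 = 6×1000 + 5×100 + 8×10 + 9 → 六千五百八十九 (Chinese numeral)
六千五百八十九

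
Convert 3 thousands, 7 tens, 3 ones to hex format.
Convert 3 thousands, 7 tens, 3 ones (place-value notation) → 3×1000 + 7×10 + 3 = 3073 (decimal)
Convert 3073 (decimal) → 3073 = 12×256 + 1 → 0xC01 (hexadecimal)
0xC01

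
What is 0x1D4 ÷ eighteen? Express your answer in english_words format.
Convert 0x1D4 (hexadecimal) → 1×256 + 13×16 + 4 = 468 (decimal)
Convert eighteen (English words) → 18 (decimal)
Compute 468 ÷ 18 = 26
Convert 26 (decimal) → twenty-six (English words)
twenty-six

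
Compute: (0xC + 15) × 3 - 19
Convert 0xC (hexadecimal) → 12 (decimal)
Expression in decimal: (12 + 15) × 3 - 19
Parentheses first: 12 + 15 = 27
Multiply: 27 × 3 = 81
Subtract: 81 - 19 = 62
62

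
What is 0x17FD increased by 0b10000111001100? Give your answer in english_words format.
Convert 0x17FD (hexadecimal) → 1×4096 + 7×256 + 15×16 + 13 = 6141 (decimal)
Convert 0b10000111001100 (binary) → 8192 + 256 + 128 + 64 + 8 + 4 = 8652 (decimal)
Compute 6141 + 8652 = 14793
Convert 14793 (decimal) → 14793 = 14×1000 + 7×100 + 93 → fourteen thousand seven hundred ninety-three (English words)
fourteen thousand seven hundred ninety-three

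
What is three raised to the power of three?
Convert three (English words) → 3 (decimal)
Convert three (English words) → 3 (decimal)
Compute 3 ^ 3 = 27
27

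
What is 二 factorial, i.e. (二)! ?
Convert 二 (Chinese numeral) → 2 (decimal)
Compute 2! = 2
2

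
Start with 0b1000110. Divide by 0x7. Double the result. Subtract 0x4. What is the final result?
Convert 0b1000110 (binary) → 64 + 4 + 2 = 70 (decimal)
Start: 70
Convert 0x7 (hexadecimal) → 7 (decimal)
70 ÷ 7 = 10
10 × 2 = 20
Convert 0x4 (hexadecimal) → 4 (decimal)
20 - 4 = 16
16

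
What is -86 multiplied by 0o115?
Convert 0o115 (octal) → 1×64 + 1×8 + 5 = 77 (decimal)
Compute -86 × 77 = -6622
-6622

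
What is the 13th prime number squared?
The 13th prime number = 41
Compute 41² = 41 × 41 = 1681
1681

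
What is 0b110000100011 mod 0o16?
Convert 0b110000100011 (binary) → 2048 + 1024 + 32 + 2 + 1 = 3107 (decimal)
Convert 0o16 (octal) → 1×8 + 6 = 14 (decimal)
Compute 3107 mod 14 = 13
13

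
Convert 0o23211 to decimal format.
Convert 0o23211 (octal) → 2×4096 + 3×512 + 2×64 + 1×8 + 1 = 9865 (decimal)
9865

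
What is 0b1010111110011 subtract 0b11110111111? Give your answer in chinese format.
Convert 0b1010111110011 (binary) → 4096 + 1024 + 256 + 128 + 64 + 32 + 16 + 2 + 1 = 5619 (decimal)
Convert 0b11110111111 (binary) → 1024 + 512 + 256 + 128 + 32 + 16 + 8 + 4 + 2 + 1 = 1983 (decimal)
Compute 5619 - 1983 = 3636
Convert 3636 (decimal) → 3636 = 3×1000 + 6×100 + 3×10 + 6 → 三千六百三十六 (Chinese numeral)
三千六百三十六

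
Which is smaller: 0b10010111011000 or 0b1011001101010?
Convert 0b10010111011000 (binary) → 8192 + 1024 + 256 + 128 + 64 + 16 + 8 = 9688 (decimal)
Convert 0b1011001101010 (binary) → 4096 + 1024 + 512 + 64 + 32 + 8 + 2 = 5738 (decimal)
Compare 9688 vs 5738: smaller = 5738
5738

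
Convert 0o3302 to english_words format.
Convert 0o3302 (octal) → 3×512 + 3×64 + 2 = 1730 (decimal)
Convert 1730 (decimal) → 1730 = 1×1000 + 7×100 + 30 → one thousand seven hundred thirty (English words)
one thousand seven hundred thirty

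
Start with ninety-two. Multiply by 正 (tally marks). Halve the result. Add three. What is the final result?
Convert ninety-two (English words) → 92 (decimal)
Start: 92
Convert 正 (tally marks) → 5 (decimal)
92 × 5 = 460
460 ÷ 2 = 230
Convert three (English words) → 3 (decimal)
230 + 3 = 233
233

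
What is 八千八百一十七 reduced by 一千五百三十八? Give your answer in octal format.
Convert 八千八百一十七 (Chinese numeral) → 8×1000 + 8×100 + 1×10 + 7 = 8817 (decimal)
Convert 一千五百三十八 (Chinese numeral) → 1×1000 + 5×100 + 3×10 + 8 = 1538 (decimal)
Compute 8817 - 1538 = 7279
Convert 7279 (decimal) → 7279 = 1×4096 + 6×512 + 1×64 + 5×8 + 7 → 0o16157 (octal)
0o16157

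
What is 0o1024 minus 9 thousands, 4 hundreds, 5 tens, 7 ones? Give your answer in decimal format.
Convert 0o1024 (octal) → 1×512 + 2×8 + 4 = 532 (decimal)
Convert 9 thousands, 4 hundreds, 5 tens, 7 ones (place-value notation) → 9×1000 + 4×100 + 5×10 + 7 = 9457 (decimal)
Compute 532 - 9457 = -8925
-8925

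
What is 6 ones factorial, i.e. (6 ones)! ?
Convert 6 ones (place-value notation) → 6 (decimal)
Compute 6! = 720
720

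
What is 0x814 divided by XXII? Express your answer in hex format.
Convert 0x814 (hexadecimal) → 8×256 + 1×16 + 4 = 2068 (decimal)
Convert XXII (Roman numeral) → 10 + 10 + 1 + 1 = 22 (decimal)
Compute 2068 ÷ 22 = 94
Convert 94 (decimal) → 94 = 5×16 + 14 → 0x5E (hexadecimal)
0x5E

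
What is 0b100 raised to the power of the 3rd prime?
Convert 0b100 (binary) → 4 (decimal)
Convert the 3rd prime (prime index) → 5 (decimal)
Compute 4 ^ 5 = 1024
1024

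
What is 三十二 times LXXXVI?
Convert 三十二 (Chinese numeral) → 3×10 + 2 = 32 (decimal)
Convert LXXXVI (Roman numeral) → 50 + 10 + 10 + 10 + 5 + 1 = 86 (decimal)
Compute 32 × 86 = 2752
2752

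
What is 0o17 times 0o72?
Convert 0o17 (octal) → 1×8 + 7 = 15 (decimal)
Convert 0o72 (octal) → 7×8 + 2 = 58 (decimal)
Compute 15 × 58 = 870
870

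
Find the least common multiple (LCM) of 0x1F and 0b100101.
Convert 0x1F (hexadecimal) → 1×16 + 15 = 31 (decimal)
Convert 0b100101 (binary) → 32 + 4 + 1 = 37 (decimal)
Compute lcm(31, 37) = 1147
1147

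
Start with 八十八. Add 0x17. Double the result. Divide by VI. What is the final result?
Convert 八十八 (Chinese numeral) → 8×10 + 8 = 88 (decimal)
Start: 88
Convert 0x17 (hexadecimal) → 1×16 + 7 = 23 (decimal)
88 + 23 = 111
111 × 2 = 222
Convert VI (Roman numeral) → 5 + 1 = 6 (decimal)
222 ÷ 6 = 37
37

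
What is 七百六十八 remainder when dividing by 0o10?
Convert 七百六十八 (Chinese numeral) → 7×100 + 6×10 + 8 = 768 (decimal)
Convert 0o10 (octal) → 1×8 = 8 (decimal)
Compute 768 mod 8 = 0
0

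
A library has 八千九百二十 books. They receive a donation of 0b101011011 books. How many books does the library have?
Convert 八千九百二十 (Chinese numeral) → 8×1000 + 9×100 + 2×10 = 8920 (decimal)
Convert 0b101011011 (binary) → 256 + 64 + 16 + 8 + 2 + 1 = 347 (decimal)
Compute 8920 + 347 = 9267
9267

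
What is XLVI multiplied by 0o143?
Convert XLVI (Roman numeral) → 40 + 5 + 1 = 46 (decimal)
Convert 0o143 (octal) → 1×64 + 4×8 + 3 = 99 (decimal)
Compute 46 × 99 = 4554
4554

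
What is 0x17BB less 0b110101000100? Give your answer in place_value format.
Convert 0x17BB (hexadecimal) → 1×4096 + 7×256 + 11×16 + 11 = 6075 (decimal)
Convert 0b110101000100 (binary) → 2048 + 1024 + 256 + 64 + 4 = 3396 (decimal)
Compute 6075 - 3396 = 2679
Convert 2679 (decimal) → 2679 = 2×1000 + 6×100 + 7×10 + 9 → 2 thousands, 6 hundreds, 7 tens, 9 ones (place-value notation)
2 thousands, 6 hundreds, 7 tens, 9 ones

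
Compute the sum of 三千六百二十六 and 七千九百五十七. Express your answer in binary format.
Convert 三千六百二十六 (Chinese numeral) → 3×1000 + 6×100 + 2×10 + 6 = 3626 (decimal)
Convert 七千九百五十七 (Chinese numeral) → 7×1000 + 9×100 + 5×10 + 7 = 7957 (decimal)
Compute 3626 + 7957 = 11583
Convert 11583 (decimal) → 11583 = 8192 + 2048 + 1024 + 256 + 32 + 16 + 8 + 4 + 2 + 1 → 0b10110100111111 (binary)
0b10110100111111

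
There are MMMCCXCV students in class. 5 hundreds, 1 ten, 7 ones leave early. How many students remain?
Convert MMMCCXCV (Roman numeral) → 1000 + 1000 + 1000 + 100 + 100 + 90 + 5 = 3295 (decimal)
Convert 5 hundreds, 1 ten, 7 ones (place-value notation) → 5×100 + 1×10 + 7 = 517 (decimal)
Compute 3295 - 517 = 2778
2778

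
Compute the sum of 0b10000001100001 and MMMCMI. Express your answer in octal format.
Convert 0b10000001100001 (binary) → 8192 + 64 + 32 + 1 = 8289 (decimal)
Convert MMMCMI (Roman numeral) → 1000 + 1000 + 1000 + 900 + 1 = 3901 (decimal)
Compute 8289 + 3901 = 12190
Convert 12190 (decimal) → 12190 = 2×4096 + 7×512 + 6×64 + 3×8 + 6 → 0o27636 (octal)
0o27636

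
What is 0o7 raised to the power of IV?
Convert 0o7 (octal) → 7 (decimal)
Convert IV (Roman numeral) → 4 (decimal)
Compute 7 ^ 4 = 2401
2401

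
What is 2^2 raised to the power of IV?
Convert 2^2 (power) → 4 (decimal)
Convert IV (Roman numeral) → 4 (decimal)
Compute 4 ^ 4 = 256
256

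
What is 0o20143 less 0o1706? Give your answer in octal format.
Convert 0o20143 (octal) → 2×4096 + 1×64 + 4×8 + 3 = 8291 (decimal)
Convert 0o1706 (octal) → 1×512 + 7×64 + 6 = 966 (decimal)
Compute 8291 - 966 = 7325
Convert 7325 (decimal) → 7325 = 1×4096 + 6×512 + 2×64 + 3×8 + 5 → 0o16235 (octal)
0o16235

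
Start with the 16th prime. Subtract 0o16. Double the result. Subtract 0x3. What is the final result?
Convert the 16th prime (prime index) → 53 (decimal)
Start: 53
Convert 0o16 (octal) → 1×8 + 6 = 14 (decimal)
53 - 14 = 39
39 × 2 = 78
Convert 0x3 (hexadecimal) → 3 (decimal)
78 - 3 = 75
75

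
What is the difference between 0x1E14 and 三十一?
Convert 0x1E14 (hexadecimal) → 1×4096 + 14×256 + 1×16 + 4 = 7700 (decimal)
Convert 三十一 (Chinese numeral) → 3×10 + 1 = 31 (decimal)
Difference: |7700 - 31| = 7669
7669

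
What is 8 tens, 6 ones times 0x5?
Convert 8 tens, 6 ones (place-value notation) → 8×10 + 6 = 86 (decimal)
Convert 0x5 (hexadecimal) → 5 (decimal)
Compute 86 × 5 = 430
430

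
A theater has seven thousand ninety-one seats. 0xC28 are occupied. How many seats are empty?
Convert seven thousand ninety-one (English words) → 7×1000 + 91 = 7091 (decimal)
Convert 0xC28 (hexadecimal) → 12×256 + 2×16 + 8 = 3112 (decimal)
Compute 7091 - 3112 = 3979
3979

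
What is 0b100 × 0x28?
Convert 0b100 (binary) → 4 (decimal)
Convert 0x28 (hexadecimal) → 2×16 + 8 = 40 (decimal)
Compute 4 × 40 = 160
160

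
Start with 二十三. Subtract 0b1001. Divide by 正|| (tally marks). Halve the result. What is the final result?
Convert 二十三 (Chinese numeral) → 2×10 + 3 = 23 (decimal)
Start: 23
Convert 0b1001 (binary) → 8 + 1 = 9 (decimal)
23 - 9 = 14
Convert 正|| (tally marks) → 5 + 2 = 7 (decimal)
14 ÷ 7 = 2
2 ÷ 2 = 1
1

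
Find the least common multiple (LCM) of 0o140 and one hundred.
Convert 0o140 (octal) → 1×64 + 4×8 = 96 (decimal)
Convert one hundred (English words) → 1×100 = 100 (decimal)
Compute lcm(96, 100) = 2400
2400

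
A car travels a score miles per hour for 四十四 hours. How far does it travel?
Convert a score (colloquial) → 20 (decimal)
Convert 四十四 (Chinese numeral) → 4×10 + 4 = 44 (decimal)
Compute 20 × 44 = 880
880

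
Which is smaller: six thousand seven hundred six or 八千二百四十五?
Convert six thousand seven hundred six (English words) → 6×1000 + 7×100 + 6 = 6706 (decimal)
Convert 八千二百四十五 (Chinese numeral) → 8×1000 + 2×100 + 4×10 + 5 = 8245 (decimal)
Compare 6706 vs 8245: smaller = 6706
6706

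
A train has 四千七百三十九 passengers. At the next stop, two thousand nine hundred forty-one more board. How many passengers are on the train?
Convert 四千七百三十九 (Chinese numeral) → 4×1000 + 7×100 + 3×10 + 9 = 4739 (decimal)
Convert two thousand nine hundred forty-one (English words) → 2×1000 + 9×100 + 41 = 2941 (decimal)
Compute 4739 + 2941 = 7680
7680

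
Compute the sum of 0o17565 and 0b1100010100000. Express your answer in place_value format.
Convert 0o17565 (octal) → 1×4096 + 7×512 + 5×64 + 6×8 + 5 = 8053 (decimal)
Convert 0b1100010100000 (binary) → 4096 + 2048 + 128 + 32 = 6304 (decimal)
Compute 8053 + 6304 = 14357
Convert 14357 (decimal) → 14357 = 14×1000 + 3×100 + 5×10 + 7 → 14 thousands, 3 hundreds, 5 tens, 7 ones (place-value notation)
14 thousands, 3 hundreds, 5 tens, 7 ones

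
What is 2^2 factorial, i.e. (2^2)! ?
Convert 2^2 (power) → 4 (decimal)
Compute 4! = 24
24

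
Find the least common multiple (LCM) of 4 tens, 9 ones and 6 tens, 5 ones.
Convert 4 tens, 9 ones (place-value notation) → 4×10 + 9 = 49 (decimal)
Convert 6 tens, 5 ones (place-value notation) → 6×10 + 5 = 65 (decimal)
Compute lcm(49, 65) = 3185
3185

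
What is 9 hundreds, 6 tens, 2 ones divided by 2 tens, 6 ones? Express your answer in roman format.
Convert 9 hundreds, 6 tens, 2 ones (place-value notation) → 9×100 + 6×10 + 2 = 962 (decimal)
Convert 2 tens, 6 ones (place-value notation) → 2×10 + 6 = 26 (decimal)
Compute 962 ÷ 26 = 37
Convert 37 (decimal) → 37 = 10 + 10 + 10 + 5 + 1 + 1 → XXXVII (Roman numeral)
XXXVII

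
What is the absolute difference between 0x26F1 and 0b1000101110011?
Convert 0x26F1 (hexadecimal) → 2×4096 + 6×256 + 15×16 + 1 = 9969 (decimal)
Convert 0b1000101110011 (binary) → 4096 + 256 + 64 + 32 + 16 + 2 + 1 = 4467 (decimal)
Compute |9969 - 4467| = 5502
5502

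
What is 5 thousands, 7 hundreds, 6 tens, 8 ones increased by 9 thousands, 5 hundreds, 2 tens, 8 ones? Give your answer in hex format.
Convert 5 thousands, 7 hundreds, 6 tens, 8 ones (place-value notation) → 5×1000 + 7×100 + 6×10 + 8 = 5768 (decimal)
Convert 9 thousands, 5 hundreds, 2 tens, 8 ones (place-value notation) → 9×1000 + 5×100 + 2×10 + 8 = 9528 (decimal)
Compute 5768 + 9528 = 15296
Convert 15296 (decimal) → 15296 = 3×4096 + 11×256 + 12×16 → 0x3BC0 (hexadecimal)
0x3BC0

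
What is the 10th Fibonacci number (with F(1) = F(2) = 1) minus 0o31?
The 10th Fibonacci number (with F(1) = F(2) = 1): 1, 1, 2, 3, 5, 8, 13, 21, 34, 55 → 55
Convert 0o31 (octal) → 3×8 + 1 = 25 (decimal)
Compute 55 - 25 = 30
30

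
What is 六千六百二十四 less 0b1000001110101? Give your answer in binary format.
Convert 六千六百二十四 (Chinese numeral) → 6×1000 + 6×100 + 2×10 + 4 = 6624 (decimal)
Convert 0b1000001110101 (binary) → 4096 + 64 + 32 + 16 + 4 + 1 = 4213 (decimal)
Compute 6624 - 4213 = 2411
Convert 2411 (decimal) → 2411 = 2048 + 256 + 64 + 32 + 8 + 2 + 1 → 0b100101101011 (binary)
0b100101101011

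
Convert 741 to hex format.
Convert 741 (decimal) → 741 = 2×256 + 14×16 + 5 → 0x2E5 (hexadecimal)
0x2E5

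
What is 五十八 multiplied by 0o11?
Convert 五十八 (Chinese numeral) → 5×10 + 8 = 58 (decimal)
Convert 0o11 (octal) → 1×8 + 1 = 9 (decimal)
Compute 58 × 9 = 522
522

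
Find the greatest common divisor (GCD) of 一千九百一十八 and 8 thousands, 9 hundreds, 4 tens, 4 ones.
Convert 一千九百一十八 (Chinese numeral) → 1×1000 + 9×100 + 1×10 + 8 = 1918 (decimal)
Convert 8 thousands, 9 hundreds, 4 tens, 4 ones (place-value notation) → 8×1000 + 9×100 + 4×10 + 4 = 8944 (decimal)
Compute gcd(1918, 8944) = 2
2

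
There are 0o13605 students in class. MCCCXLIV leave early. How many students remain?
Convert 0o13605 (octal) → 1×4096 + 3×512 + 6×64 + 5 = 6021 (decimal)
Convert MCCCXLIV (Roman numeral) → 1000 + 100 + 100 + 100 + 40 + 4 = 1344 (decimal)
Compute 6021 - 1344 = 4677
4677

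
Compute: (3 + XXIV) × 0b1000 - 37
Convert XXIV (Roman numeral) → 10 + 10 + 4 = 24 (decimal)
Convert 0b1000 (binary) → 8 (decimal)
Expression in decimal: (3 + 24) × 8 - 37
Parentheses first: 3 + 24 = 27
Multiply: 27 × 8 = 216
Subtract: 216 - 37 = 179
179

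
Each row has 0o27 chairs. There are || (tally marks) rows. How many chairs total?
Convert 0o27 (octal) → 2×8 + 7 = 23 (decimal)
Convert || (tally marks) → 2 (decimal)
Compute 23 × 2 = 46
46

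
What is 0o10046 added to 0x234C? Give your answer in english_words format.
Convert 0o10046 (octal) → 1×4096 + 4×8 + 6 = 4134 (decimal)
Convert 0x234C (hexadecimal) → 2×4096 + 3×256 + 4×16 + 12 = 9036 (decimal)
Compute 4134 + 9036 = 13170
Convert 13170 (decimal) → 13170 = 13×1000 + 1×100 + 70 → thirteen thousand one hundred seventy (English words)
thirteen thousand one hundred seventy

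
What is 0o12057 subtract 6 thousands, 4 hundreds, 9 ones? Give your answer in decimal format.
Convert 0o12057 (octal) → 1×4096 + 2×512 + 5×8 + 7 = 5167 (decimal)
Convert 6 thousands, 4 hundreds, 9 ones (place-value notation) → 6×1000 + 4×100 + 9 = 6409 (decimal)
Compute 5167 - 6409 = -1242
-1242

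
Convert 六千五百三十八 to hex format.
Convert 六千五百三十八 (Chinese numeral) → 6×1000 + 5×100 + 3×10 + 8 = 6538 (decimal)
Convert 6538 (decimal) → 6538 = 1×4096 + 9×256 + 8×16 + 10 → 0x198A (hexadecimal)
0x198A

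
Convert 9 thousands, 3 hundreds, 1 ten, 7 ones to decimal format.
Convert 9 thousands, 3 hundreds, 1 ten, 7 ones (place-value notation) → 9×1000 + 3×100 + 1×10 + 7 = 9317 (decimal)
9317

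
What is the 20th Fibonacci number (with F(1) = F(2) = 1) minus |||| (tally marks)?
The 20th Fibonacci number (with F(1) = F(2) = 1) = 6765
Convert |||| (tally marks) → 4 (decimal)
Compute 6765 - 4 = 6761
6761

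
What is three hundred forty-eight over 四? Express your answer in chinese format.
Convert three hundred forty-eight (English words) → 3×100 + 48 = 348 (decimal)
Convert 四 (Chinese numeral) → 4 (decimal)
Compute 348 ÷ 4 = 87
Convert 87 (decimal) → 87 = 8×10 + 7 → 八十七 (Chinese numeral)
八十七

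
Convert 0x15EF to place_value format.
Convert 0x15EF (hexadecimal) → 1×4096 + 5×256 + 14×16 + 15 = 5615 (decimal)
Convert 5615 (decimal) → 5615 = 5×1000 + 6×100 + 1×10 + 5 → 5 thousands, 6 hundreds, 1 ten, 5 ones (place-value notation)
5 thousands, 6 hundreds, 1 ten, 5 ones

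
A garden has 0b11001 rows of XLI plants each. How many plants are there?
Convert XLI (Roman numeral) → 40 + 1 = 41 (decimal)
Convert 0b11001 (binary) → 16 + 8 + 1 = 25 (decimal)
Compute 41 × 25 = 1025
1025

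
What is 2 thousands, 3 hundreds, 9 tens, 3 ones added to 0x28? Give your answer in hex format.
Convert 2 thousands, 3 hundreds, 9 tens, 3 ones (place-value notation) → 2×1000 + 3×100 + 9×10 + 3 = 2393 (decimal)
Convert 0x28 (hexadecimal) → 2×16 + 8 = 40 (decimal)
Compute 2393 + 40 = 2433
Convert 2433 (decimal) → 2433 = 9×256 + 8×16 + 1 → 0x981 (hexadecimal)
0x981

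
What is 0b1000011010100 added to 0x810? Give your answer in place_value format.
Convert 0b1000011010100 (binary) → 4096 + 128 + 64 + 16 + 4 = 4308 (decimal)
Convert 0x810 (hexadecimal) → 8×256 + 1×16 = 2064 (decimal)
Compute 4308 + 2064 = 6372
Convert 6372 (decimal) → 6372 = 6×1000 + 3×100 + 7×10 + 2 → 6 thousands, 3 hundreds, 7 tens, 2 ones (place-value notation)
6 thousands, 3 hundreds, 7 tens, 2 ones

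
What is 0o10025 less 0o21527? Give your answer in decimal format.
Convert 0o10025 (octal) → 1×4096 + 2×8 + 5 = 4117 (decimal)
Convert 0o21527 (octal) → 2×4096 + 1×512 + 5×64 + 2×8 + 7 = 9047 (decimal)
Compute 4117 - 9047 = -4930
-4930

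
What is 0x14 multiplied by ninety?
Convert 0x14 (hexadecimal) → 1×16 + 4 = 20 (decimal)
Convert ninety (English words) → 90 (decimal)
Compute 20 × 90 = 1800
1800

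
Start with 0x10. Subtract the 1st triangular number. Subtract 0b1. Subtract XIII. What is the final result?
Convert 0x10 (hexadecimal) → 1×16 = 16 (decimal)
Start: 16
Convert the 1st triangular number (triangular index) → 1×2/2 = 1 (decimal)
16 - 1 = 15
Convert 0b1 (binary) → 1 (decimal)
15 - 1 = 14
Convert XIII (Roman numeral) → 10 + 1 + 1 + 1 = 13 (decimal)
14 - 13 = 1
1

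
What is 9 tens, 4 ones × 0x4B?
Convert 9 tens, 4 ones (place-value notation) → 9×10 + 4 = 94 (decimal)
Convert 0x4B (hexadecimal) → 4×16 + 11 = 75 (decimal)
Compute 94 × 75 = 7050
7050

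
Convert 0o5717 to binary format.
Convert 0o5717 (octal) → 5×512 + 7×64 + 1×8 + 7 = 3023 (decimal)
Convert 3023 (decimal) → 3023 = 2048 + 512 + 256 + 128 + 64 + 8 + 4 + 2 + 1 → 0b101111001111 (binary)
0b101111001111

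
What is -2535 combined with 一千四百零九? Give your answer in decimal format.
Convert 一千四百零九 (Chinese numeral) → 1×1000 + 4×100 + 9 = 1409 (decimal)
Compute -2535 + 1409 = -1126
-1126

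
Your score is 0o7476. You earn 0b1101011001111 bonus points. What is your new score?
Convert 0o7476 (octal) → 7×512 + 4×64 + 7×8 + 6 = 3902 (decimal)
Convert 0b1101011001111 (binary) → 4096 + 2048 + 512 + 128 + 64 + 8 + 4 + 2 + 1 = 6863 (decimal)
Compute 3902 + 6863 = 10765
10765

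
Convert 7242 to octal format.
Convert 7242 (decimal) → 7242 = 1×4096 + 6×512 + 1×64 + 1×8 + 2 → 0o16112 (octal)
0o16112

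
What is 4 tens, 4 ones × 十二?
Convert 4 tens, 4 ones (place-value notation) → 4×10 + 4 = 44 (decimal)
Convert 十二 (Chinese numeral) → 1×10 + 2 = 12 (decimal)
Compute 44 × 12 = 528
528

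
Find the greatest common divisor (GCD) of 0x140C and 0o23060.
Convert 0x140C (hexadecimal) → 1×4096 + 4×256 + 12 = 5132 (decimal)
Convert 0o23060 (octal) → 2×4096 + 3×512 + 6×8 = 9776 (decimal)
Compute gcd(5132, 9776) = 4
4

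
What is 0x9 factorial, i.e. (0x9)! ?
Convert 0x9 (hexadecimal) → 9 (decimal)
Compute 9! = 362880
362880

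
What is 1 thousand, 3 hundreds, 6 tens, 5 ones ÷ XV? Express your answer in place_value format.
Convert 1 thousand, 3 hundreds, 6 tens, 5 ones (place-value notation) → 1×1000 + 3×100 + 6×10 + 5 = 1365 (decimal)
Convert XV (Roman numeral) → 10 + 5 = 15 (decimal)
Compute 1365 ÷ 15 = 91
Convert 91 (decimal) → 91 = 9×10 + 1 → 9 tens, 1 one (place-value notation)
9 tens, 1 one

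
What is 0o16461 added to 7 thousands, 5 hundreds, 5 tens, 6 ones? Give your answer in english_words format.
Convert 0o16461 (octal) → 1×4096 + 6×512 + 4×64 + 6×8 + 1 = 7473 (decimal)
Convert 7 thousands, 5 hundreds, 5 tens, 6 ones (place-value notation) → 7×1000 + 5×100 + 5×10 + 6 = 7556 (decimal)
Compute 7473 + 7556 = 15029
Convert 15029 (decimal) → 15029 = 15×1000 + 29 → fifteen thousand twenty-nine (English words)
fifteen thousand twenty-nine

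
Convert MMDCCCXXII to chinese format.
Convert MMDCCCXXII (Roman numeral) → 1000 + 1000 + 500 + 100 + 100 + 100 + 10 + 10 + 1 + 1 = 2822 (decimal)
Convert 2822 (decimal) → 2822 = 2×1000 + 8×100 + 2×10 + 2 → 二千八百二十二 (Chinese numeral)
二千八百二十二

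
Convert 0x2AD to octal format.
Convert 0x2AD (hexadecimal) → 2×256 + 10×16 + 13 = 685 (decimal)
Convert 685 (decimal) → 685 = 1×512 + 2×64 + 5×8 + 5 → 0o1255 (octal)
0o1255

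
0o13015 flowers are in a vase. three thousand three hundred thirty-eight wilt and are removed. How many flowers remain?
Convert 0o13015 (octal) → 1×4096 + 3×512 + 1×8 + 5 = 5645 (decimal)
Convert three thousand three hundred thirty-eight (English words) → 3×1000 + 3×100 + 38 = 3338 (decimal)
Compute 5645 - 3338 = 2307
2307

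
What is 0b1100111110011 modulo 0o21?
Convert 0b1100111110011 (binary) → 4096 + 2048 + 256 + 128 + 64 + 32 + 16 + 2 + 1 = 6643 (decimal)
Convert 0o21 (octal) → 2×8 + 1 = 17 (decimal)
Compute 6643 mod 17 = 13
13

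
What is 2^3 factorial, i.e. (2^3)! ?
Convert 2^3 (power) → 8 (decimal)
Compute 8! = 40320
40320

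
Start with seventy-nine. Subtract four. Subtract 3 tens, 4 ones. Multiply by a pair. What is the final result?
Convert seventy-nine (English words) → 79 (decimal)
Start: 79
Convert four (English words) → 4 (decimal)
79 - 4 = 75
Convert 3 tens, 4 ones (place-value notation) → 3×10 + 4 = 34 (decimal)
75 - 34 = 41
Convert a pair (colloquial) → 2 (decimal)
41 × 2 = 82
82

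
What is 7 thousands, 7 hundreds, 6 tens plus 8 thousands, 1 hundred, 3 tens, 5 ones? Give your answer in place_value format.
Convert 7 thousands, 7 hundreds, 6 tens (place-value notation) → 7×1000 + 7×100 + 6×10 = 7760 (decimal)
Convert 8 thousands, 1 hundred, 3 tens, 5 ones (place-value notation) → 8×1000 + 1×100 + 3×10 + 5 = 8135 (decimal)
Compute 7760 + 8135 = 15895
Convert 15895 (decimal) → 15895 = 15×1000 + 8×100 + 9×10 + 5 → 15 thousands, 8 hundreds, 9 tens, 5 ones (place-value notation)
15 thousands, 8 hundreds, 9 tens, 5 ones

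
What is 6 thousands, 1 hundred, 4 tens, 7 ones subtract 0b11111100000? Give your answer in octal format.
Convert 6 thousands, 1 hundred, 4 tens, 7 ones (place-value notation) → 6×1000 + 1×100 + 4×10 + 7 = 6147 (decimal)
Convert 0b11111100000 (binary) → 1024 + 512 + 256 + 128 + 64 + 32 = 2016 (decimal)
Compute 6147 - 2016 = 4131
Convert 4131 (decimal) → 4131 = 1×4096 + 4×8 + 3 → 0o10043 (octal)
0o10043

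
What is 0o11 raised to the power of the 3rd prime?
Convert 0o11 (octal) → 1×8 + 1 = 9 (decimal)
Convert the 3rd prime (prime index) → 5 (decimal)
Compute 9 ^ 5 = 59049
59049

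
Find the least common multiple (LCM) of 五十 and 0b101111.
Convert 五十 (Chinese numeral) → 5×10 = 50 (decimal)
Convert 0b101111 (binary) → 32 + 8 + 4 + 2 + 1 = 47 (decimal)
Compute lcm(50, 47) = 2350
2350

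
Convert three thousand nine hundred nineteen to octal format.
Convert three thousand nine hundred nineteen (English words) → 3×1000 + 9×100 + 19 = 3919 (decimal)
Convert 3919 (decimal) → 3919 = 7×512 + 5×64 + 1×8 + 7 → 0o7517 (octal)
0o7517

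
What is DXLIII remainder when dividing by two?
Convert DXLIII (Roman numeral) → 500 + 40 + 1 + 1 + 1 = 543 (decimal)
Convert two (English words) → 2 (decimal)
Compute 543 mod 2 = 1
1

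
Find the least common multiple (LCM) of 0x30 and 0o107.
Convert 0x30 (hexadecimal) → 3×16 = 48 (decimal)
Convert 0o107 (octal) → 1×64 + 7 = 71 (decimal)
Compute lcm(48, 71) = 3408
3408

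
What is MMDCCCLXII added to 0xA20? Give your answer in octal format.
Convert MMDCCCLXII (Roman numeral) → 1000 + 1000 + 500 + 100 + 100 + 100 + 50 + 10 + 1 + 1 = 2862 (decimal)
Convert 0xA20 (hexadecimal) → 10×256 + 2×16 = 2592 (decimal)
Compute 2862 + 2592 = 5454
Convert 5454 (decimal) → 5454 = 1×4096 + 2×512 + 5×64 + 1×8 + 6 → 0o12516 (octal)
0o12516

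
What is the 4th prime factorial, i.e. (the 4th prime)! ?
Convert the 4th prime (prime index) → 7 (decimal)
Compute 7! = 5040
5040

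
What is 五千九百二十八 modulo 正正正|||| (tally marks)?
Convert 五千九百二十八 (Chinese numeral) → 5×1000 + 9×100 + 2×10 + 8 = 5928 (decimal)
Convert 正正正|||| (tally marks) → 5 + 5 + 5 + 4 = 19 (decimal)
Compute 5928 mod 19 = 0
0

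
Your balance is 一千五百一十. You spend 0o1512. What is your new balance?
Convert 一千五百一十 (Chinese numeral) → 1×1000 + 5×100 + 1×10 = 1510 (decimal)
Convert 0o1512 (octal) → 1×512 + 5×64 + 1×8 + 2 = 842 (decimal)
Compute 1510 - 842 = 668
668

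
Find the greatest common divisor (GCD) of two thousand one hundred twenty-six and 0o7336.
Convert two thousand one hundred twenty-six (English words) → 2×1000 + 1×100 + 26 = 2126 (decimal)
Convert 0o7336 (octal) → 7×512 + 3×64 + 3×8 + 6 = 3806 (decimal)
Compute gcd(2126, 3806) = 2
2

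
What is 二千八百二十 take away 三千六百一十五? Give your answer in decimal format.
Convert 二千八百二十 (Chinese numeral) → 2×1000 + 8×100 + 2×10 = 2820 (decimal)
Convert 三千六百一十五 (Chinese numeral) → 3×1000 + 6×100 + 1×10 + 5 = 3615 (decimal)
Compute 2820 - 3615 = -795
-795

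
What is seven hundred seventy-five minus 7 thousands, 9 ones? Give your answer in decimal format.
Convert seven hundred seventy-five (English words) → 7×100 + 75 = 775 (decimal)
Convert 7 thousands, 9 ones (place-value notation) → 7×1000 + 9 = 7009 (decimal)
Compute 775 - 7009 = -6234
-6234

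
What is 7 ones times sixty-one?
Convert 7 ones (place-value notation) → 7 (decimal)
Convert sixty-one (English words) → 61 (decimal)
Compute 7 × 61 = 427
427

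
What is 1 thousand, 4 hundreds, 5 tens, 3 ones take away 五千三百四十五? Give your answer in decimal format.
Convert 1 thousand, 4 hundreds, 5 tens, 3 ones (place-value notation) → 1×1000 + 4×100 + 5×10 + 3 = 1453 (decimal)
Convert 五千三百四十五 (Chinese numeral) → 5×1000 + 3×100 + 4×10 + 5 = 5345 (decimal)
Compute 1453 - 5345 = -3892
-3892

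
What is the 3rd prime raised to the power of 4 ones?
Convert the 3rd prime (prime index) → 5 (decimal)
Convert 4 ones (place-value notation) → 4 (decimal)
Compute 5 ^ 4 = 625
625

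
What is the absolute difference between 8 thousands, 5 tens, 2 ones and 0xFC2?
Convert 8 thousands, 5 tens, 2 ones (place-value notation) → 8×1000 + 5×10 + 2 = 8052 (decimal)
Convert 0xFC2 (hexadecimal) → 15×256 + 12×16 + 2 = 4034 (decimal)
Compute |8052 - 4034| = 4018
4018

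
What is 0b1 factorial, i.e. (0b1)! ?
Convert 0b1 (binary) → 1 (decimal)
Compute 1! = 1
1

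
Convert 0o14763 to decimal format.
Convert 0o14763 (octal) → 1×4096 + 4×512 + 7×64 + 6×8 + 3 = 6643 (decimal)
6643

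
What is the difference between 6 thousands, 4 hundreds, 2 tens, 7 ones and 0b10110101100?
Convert 6 thousands, 4 hundreds, 2 tens, 7 ones (place-value notation) → 6×1000 + 4×100 + 2×10 + 7 = 6427 (decimal)
Convert 0b10110101100 (binary) → 1024 + 256 + 128 + 32 + 8 + 4 = 1452 (decimal)
Difference: |6427 - 1452| = 4975
4975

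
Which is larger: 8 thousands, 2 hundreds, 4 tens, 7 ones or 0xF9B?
Convert 8 thousands, 2 hundreds, 4 tens, 7 ones (place-value notation) → 8×1000 + 2×100 + 4×10 + 7 = 8247 (decimal)
Convert 0xF9B (hexadecimal) → 15×256 + 9×16 + 11 = 3995 (decimal)
Compare 8247 vs 3995: larger = 8247
8247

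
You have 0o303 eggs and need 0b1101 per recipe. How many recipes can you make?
Convert 0o303 (octal) → 3×64 + 3 = 195 (decimal)
Convert 0b1101 (binary) → 8 + 4 + 1 = 13 (decimal)
Compute 195 ÷ 13 = 15
15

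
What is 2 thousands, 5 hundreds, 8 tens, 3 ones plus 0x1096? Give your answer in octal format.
Convert 2 thousands, 5 hundreds, 8 tens, 3 ones (place-value notation) → 2×1000 + 5×100 + 8×10 + 3 = 2583 (decimal)
Convert 0x1096 (hexadecimal) → 1×4096 + 9×16 + 6 = 4246 (decimal)
Compute 2583 + 4246 = 6829
Convert 6829 (decimal) → 6829 = 1×4096 + 5×512 + 2×64 + 5×8 + 5 → 0o15255 (octal)
0o15255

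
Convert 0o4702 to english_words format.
Convert 0o4702 (octal) → 4×512 + 7×64 + 2 = 2498 (decimal)
Convert 2498 (decimal) → 2498 = 2×1000 + 4×100 + 98 → two thousand four hundred ninety-eight (English words)
two thousand four hundred ninety-eight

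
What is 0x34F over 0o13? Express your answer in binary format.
Convert 0x34F (hexadecimal) → 3×256 + 4×16 + 15 = 847 (decimal)
Convert 0o13 (octal) → 1×8 + 3 = 11 (decimal)
Compute 847 ÷ 11 = 77
Convert 77 (decimal) → 77 = 64 + 8 + 4 + 1 → 0b1001101 (binary)
0b1001101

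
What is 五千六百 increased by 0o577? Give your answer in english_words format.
Convert 五千六百 (Chinese numeral) → 5×1000 + 6×100 = 5600 (decimal)
Convert 0o577 (octal) → 5×64 + 7×8 + 7 = 383 (decimal)
Compute 5600 + 383 = 5983
Convert 5983 (decimal) → 5983 = 5×1000 + 9×100 + 83 → five thousand nine hundred eighty-three (English words)
five thousand nine hundred eighty-three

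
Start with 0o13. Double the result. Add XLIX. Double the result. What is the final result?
Convert 0o13 (octal) → 1×8 + 3 = 11 (decimal)
Start: 11
11 × 2 = 22
Convert XLIX (Roman numeral) → 40 + 9 = 49 (decimal)
22 + 49 = 71
71 × 2 = 142
142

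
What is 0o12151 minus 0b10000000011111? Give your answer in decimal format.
Convert 0o12151 (octal) → 1×4096 + 2×512 + 1×64 + 5×8 + 1 = 5225 (decimal)
Convert 0b10000000011111 (binary) → 8192 + 16 + 8 + 4 + 2 + 1 = 8223 (decimal)
Compute 5225 - 8223 = -2998
-2998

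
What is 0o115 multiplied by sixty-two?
Convert 0o115 (octal) → 1×64 + 1×8 + 5 = 77 (decimal)
Convert sixty-two (English words) → 62 (decimal)
Compute 77 × 62 = 4774
4774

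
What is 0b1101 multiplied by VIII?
Convert 0b1101 (binary) → 8 + 4 + 1 = 13 (decimal)
Convert VIII (Roman numeral) → 5 + 1 + 1 + 1 = 8 (decimal)
Compute 13 × 8 = 104
104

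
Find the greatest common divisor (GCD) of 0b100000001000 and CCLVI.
Convert 0b100000001000 (binary) → 2048 + 8 = 2056 (decimal)
Convert CCLVI (Roman numeral) → 100 + 100 + 50 + 5 + 1 = 256 (decimal)
Compute gcd(2056, 256) = 8
8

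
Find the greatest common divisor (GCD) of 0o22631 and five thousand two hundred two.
Convert 0o22631 (octal) → 2×4096 + 2×512 + 6×64 + 3×8 + 1 = 9625 (decimal)
Convert five thousand two hundred two (English words) → 5×1000 + 2×100 + 2 = 5202 (decimal)
Compute gcd(9625, 5202) = 1
1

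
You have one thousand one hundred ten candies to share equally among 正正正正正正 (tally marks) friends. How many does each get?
Convert one thousand one hundred ten (English words) → 1×1000 + 1×100 + 10 = 1110 (decimal)
Convert 正正正正正正 (tally marks) → 5 + 5 + 5 + 5 + 5 + 5 = 30 (decimal)
Compute 1110 ÷ 30 = 37
37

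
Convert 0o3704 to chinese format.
Convert 0o3704 (octal) → 3×512 + 7×64 + 4 = 1988 (decimal)
Convert 1988 (decimal) → 1988 = 1×1000 + 9×100 + 8×10 + 8 → 一千九百八十八 (Chinese numeral)
一千九百八十八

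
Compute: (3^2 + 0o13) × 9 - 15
Convert 3^2 (power) → 9 (decimal)
Convert 0o13 (octal) → 1×8 + 3 = 11 (decimal)
Expression in decimal: (9 + 11) × 9 - 15
Parentheses first: 9 + 11 = 20
Multiply: 20 × 9 = 180
Subtract: 180 - 15 = 165
165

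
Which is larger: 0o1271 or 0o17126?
Convert 0o1271 (octal) → 1×512 + 2×64 + 7×8 + 1 = 697 (decimal)
Convert 0o17126 (octal) → 1×4096 + 7×512 + 1×64 + 2×8 + 6 = 7766 (decimal)
Compare 697 vs 7766: larger = 7766
7766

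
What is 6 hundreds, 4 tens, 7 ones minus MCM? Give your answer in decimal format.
Convert 6 hundreds, 4 tens, 7 ones (place-value notation) → 6×100 + 4×10 + 7 = 647 (decimal)
Convert MCM (Roman numeral) → 1000 + 900 = 1900 (decimal)
Compute 647 - 1900 = -1253
-1253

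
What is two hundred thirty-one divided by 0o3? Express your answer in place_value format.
Convert two hundred thirty-one (English words) → 2×100 + 31 = 231 (decimal)
Convert 0o3 (octal) → 3 (decimal)
Compute 231 ÷ 3 = 77
Convert 77 (decimal) → 77 = 7×10 + 7 → 7 tens, 7 ones (place-value notation)
7 tens, 7 ones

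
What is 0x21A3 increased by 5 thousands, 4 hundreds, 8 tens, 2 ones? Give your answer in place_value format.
Convert 0x21A3 (hexadecimal) → 2×4096 + 1×256 + 10×16 + 3 = 8611 (decimal)
Convert 5 thousands, 4 hundreds, 8 tens, 2 ones (place-value notation) → 5×1000 + 4×100 + 8×10 + 2 = 5482 (decimal)
Compute 8611 + 5482 = 14093
Convert 14093 (decimal) → 14093 = 14×1000 + 9×10 + 3 → 14 thousands, 9 tens, 3 ones (place-value notation)
14 thousands, 9 tens, 3 ones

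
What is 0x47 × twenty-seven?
Convert 0x47 (hexadecimal) → 4×16 + 7 = 71 (decimal)
Convert twenty-seven (English words) → 27 (decimal)
Compute 71 × 27 = 1917
1917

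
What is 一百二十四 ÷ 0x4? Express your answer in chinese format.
Convert 一百二十四 (Chinese numeral) → 1×100 + 2×10 + 4 = 124 (decimal)
Convert 0x4 (hexadecimal) → 4 (decimal)
Compute 124 ÷ 4 = 31
Convert 31 (decimal) → 31 = 3×10 + 1 → 三十一 (Chinese numeral)
三十一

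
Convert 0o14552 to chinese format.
Convert 0o14552 (octal) → 1×4096 + 4×512 + 5×64 + 5×8 + 2 = 6506 (decimal)
Convert 6506 (decimal) → 6506 = 6×1000 + 5×100 + 6 → 六千五百零六 (Chinese numeral)
六千五百零六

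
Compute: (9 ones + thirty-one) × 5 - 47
Convert 9 ones (place-value notation) → 9 (decimal)
Convert thirty-one (English words) → 31 (decimal)
Expression in decimal: (9 + 31) × 5 - 47
Parentheses first: 9 + 31 = 40
Multiply: 40 × 5 = 200
Subtract: 200 - 47 = 153
153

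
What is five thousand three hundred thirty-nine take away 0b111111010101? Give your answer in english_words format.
Convert five thousand three hundred thirty-nine (English words) → 5×1000 + 3×100 + 39 = 5339 (decimal)
Convert 0b111111010101 (binary) → 2048 + 1024 + 512 + 256 + 128 + 64 + 16 + 4 + 1 = 4053 (decimal)
Compute 5339 - 4053 = 1286
Convert 1286 (decimal) → 1286 = 1×1000 + 2×100 + 86 → one thousand two hundred eighty-six (English words)
one thousand two hundred eighty-six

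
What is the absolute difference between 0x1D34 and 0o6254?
Convert 0x1D34 (hexadecimal) → 1×4096 + 13×256 + 3×16 + 4 = 7476 (decimal)
Convert 0o6254 (octal) → 6×512 + 2×64 + 5×8 + 4 = 3244 (decimal)
Compute |7476 - 3244| = 4232
4232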